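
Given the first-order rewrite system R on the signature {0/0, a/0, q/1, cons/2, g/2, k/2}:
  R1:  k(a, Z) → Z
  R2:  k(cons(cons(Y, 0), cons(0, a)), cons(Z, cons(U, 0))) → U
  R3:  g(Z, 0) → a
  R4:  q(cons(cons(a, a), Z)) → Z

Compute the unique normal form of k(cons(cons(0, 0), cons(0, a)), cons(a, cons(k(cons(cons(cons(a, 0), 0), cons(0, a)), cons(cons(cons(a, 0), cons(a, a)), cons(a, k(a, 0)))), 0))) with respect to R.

1. k(cons(cons(0, 0), cons(0, a)), cons(a, cons(k(cons(cons(cons(a, 0), 0), cons(0, a)), cons(cons(cons(a, 0), cons(a, a)), cons(a, k(a, 0)))), 0)))  →  k(cons(cons(cons(a, 0), 0), cons(0, a)), cons(cons(cons(a, 0), cons(a, a)), cons(a, k(a, 0))))   [R2 at ε]
2. k(cons(cons(cons(a, 0), 0), cons(0, a)), cons(cons(cons(a, 0), cons(a, a)), cons(a, k(a, 0))))  →  k(cons(cons(cons(a, 0), 0), cons(0, a)), cons(cons(cons(a, 0), cons(a, a)), cons(a, 0)))   [R1 at 2.2.2]
3. k(cons(cons(cons(a, 0), 0), cons(0, a)), cons(cons(cons(a, 0), cons(a, a)), cons(a, 0)))  →  a   [R2 at ε]

a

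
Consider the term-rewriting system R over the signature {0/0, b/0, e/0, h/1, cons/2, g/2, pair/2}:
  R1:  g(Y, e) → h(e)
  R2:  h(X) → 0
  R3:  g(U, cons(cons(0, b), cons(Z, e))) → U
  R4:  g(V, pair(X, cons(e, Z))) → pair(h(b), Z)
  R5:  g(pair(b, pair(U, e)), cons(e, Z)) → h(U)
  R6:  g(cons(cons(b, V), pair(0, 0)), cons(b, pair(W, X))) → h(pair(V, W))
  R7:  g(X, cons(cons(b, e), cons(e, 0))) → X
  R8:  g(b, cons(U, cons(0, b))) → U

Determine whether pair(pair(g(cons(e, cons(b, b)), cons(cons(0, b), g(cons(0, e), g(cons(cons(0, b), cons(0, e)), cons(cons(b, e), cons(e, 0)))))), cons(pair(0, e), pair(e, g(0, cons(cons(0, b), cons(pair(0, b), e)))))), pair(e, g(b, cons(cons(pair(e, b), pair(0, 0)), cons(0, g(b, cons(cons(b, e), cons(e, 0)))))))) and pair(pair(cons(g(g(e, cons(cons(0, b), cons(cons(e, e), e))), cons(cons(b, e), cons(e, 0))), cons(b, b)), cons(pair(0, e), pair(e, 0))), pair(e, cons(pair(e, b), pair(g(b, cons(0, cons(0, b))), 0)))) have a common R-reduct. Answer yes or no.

yes — NF(t₁) = pair(pair(cons(e, cons(b, b)), cons(pair(0, e), pair(e, 0))), pair(e, cons(pair(e, b), pair(0, 0)))), NF(t₂) = pair(pair(cons(e, cons(b, b)), cons(pair(0, e), pair(e, 0))), pair(e, cons(pair(e, b), pair(0, 0))))

Reduce t₁ = pair(pair(g(cons(e, cons(b, b)), cons(cons(0, b), g(cons(0, e), g(cons(cons(0, b), cons(0, e)), cons(cons(b, e), cons(e, 0)))))), cons(pair(0, e), pair(e, g(0, cons(cons(0, b), cons(pair(0, b), e)))))), pair(e, g(b, cons(cons(pair(e, b), pair(0, 0)), cons(0, g(b, cons(cons(b, e), cons(e, 0)))))))):
1. pair(pair(g(cons(e, cons(b, b)), cons(cons(0, b), g(cons(0, e), g(cons(cons(0, b), cons(0, e)), cons(cons(b, e), cons(e, 0)))))), cons(pair(0, e), pair(e, g(0, cons(cons(0, b), cons(pair(0, b), e)))))), pair(e, g(b, cons(cons(pair(e, b), pair(0, 0)), cons(0, g(b, cons(cons(b, e), cons(e, 0))))))))  →  pair(pair(g(cons(e, cons(b, b)), cons(cons(0, b), g(cons(0, e), cons(cons(0, b), cons(0, e))))), cons(pair(0, e), pair(e, g(0, cons(cons(0, b), cons(pair(0, b), e)))))), pair(e, g(b, cons(cons(pair(e, b), pair(0, 0)), cons(0, g(b, cons(cons(b, e), cons(e, 0))))))))   [R7 at 1.1.2.2.2]
2. pair(pair(g(cons(e, cons(b, b)), cons(cons(0, b), g(cons(0, e), cons(cons(0, b), cons(0, e))))), cons(pair(0, e), pair(e, g(0, cons(cons(0, b), cons(pair(0, b), e)))))), pair(e, g(b, cons(cons(pair(e, b), pair(0, 0)), cons(0, g(b, cons(cons(b, e), cons(e, 0))))))))  →  pair(pair(g(cons(e, cons(b, b)), cons(cons(0, b), cons(0, e))), cons(pair(0, e), pair(e, g(0, cons(cons(0, b), cons(pair(0, b), e)))))), pair(e, g(b, cons(cons(pair(e, b), pair(0, 0)), cons(0, g(b, cons(cons(b, e), cons(e, 0))))))))   [R3 at 1.1.2.2]
3. pair(pair(g(cons(e, cons(b, b)), cons(cons(0, b), cons(0, e))), cons(pair(0, e), pair(e, g(0, cons(cons(0, b), cons(pair(0, b), e)))))), pair(e, g(b, cons(cons(pair(e, b), pair(0, 0)), cons(0, g(b, cons(cons(b, e), cons(e, 0))))))))  →  pair(pair(cons(e, cons(b, b)), cons(pair(0, e), pair(e, g(0, cons(cons(0, b), cons(pair(0, b), e)))))), pair(e, g(b, cons(cons(pair(e, b), pair(0, 0)), cons(0, g(b, cons(cons(b, e), cons(e, 0))))))))   [R3 at 1.1]
4. pair(pair(cons(e, cons(b, b)), cons(pair(0, e), pair(e, g(0, cons(cons(0, b), cons(pair(0, b), e)))))), pair(e, g(b, cons(cons(pair(e, b), pair(0, 0)), cons(0, g(b, cons(cons(b, e), cons(e, 0))))))))  →  pair(pair(cons(e, cons(b, b)), cons(pair(0, e), pair(e, 0))), pair(e, g(b, cons(cons(pair(e, b), pair(0, 0)), cons(0, g(b, cons(cons(b, e), cons(e, 0))))))))   [R3 at 1.2.2.2]
5. pair(pair(cons(e, cons(b, b)), cons(pair(0, e), pair(e, 0))), pair(e, g(b, cons(cons(pair(e, b), pair(0, 0)), cons(0, g(b, cons(cons(b, e), cons(e, 0))))))))  →  pair(pair(cons(e, cons(b, b)), cons(pair(0, e), pair(e, 0))), pair(e, g(b, cons(cons(pair(e, b), pair(0, 0)), cons(0, b)))))   [R7 at 2.2.2.2.2]
6. pair(pair(cons(e, cons(b, b)), cons(pair(0, e), pair(e, 0))), pair(e, g(b, cons(cons(pair(e, b), pair(0, 0)), cons(0, b)))))  →  pair(pair(cons(e, cons(b, b)), cons(pair(0, e), pair(e, 0))), pair(e, cons(pair(e, b), pair(0, 0))))   [R8 at 2.2]

Reduce t₂ = pair(pair(cons(g(g(e, cons(cons(0, b), cons(cons(e, e), e))), cons(cons(b, e), cons(e, 0))), cons(b, b)), cons(pair(0, e), pair(e, 0))), pair(e, cons(pair(e, b), pair(g(b, cons(0, cons(0, b))), 0)))):
1. pair(pair(cons(g(g(e, cons(cons(0, b), cons(cons(e, e), e))), cons(cons(b, e), cons(e, 0))), cons(b, b)), cons(pair(0, e), pair(e, 0))), pair(e, cons(pair(e, b), pair(g(b, cons(0, cons(0, b))), 0))))  →  pair(pair(cons(g(e, cons(cons(0, b), cons(cons(e, e), e))), cons(b, b)), cons(pair(0, e), pair(e, 0))), pair(e, cons(pair(e, b), pair(g(b, cons(0, cons(0, b))), 0))))   [R7 at 1.1.1]
2. pair(pair(cons(g(e, cons(cons(0, b), cons(cons(e, e), e))), cons(b, b)), cons(pair(0, e), pair(e, 0))), pair(e, cons(pair(e, b), pair(g(b, cons(0, cons(0, b))), 0))))  →  pair(pair(cons(e, cons(b, b)), cons(pair(0, e), pair(e, 0))), pair(e, cons(pair(e, b), pair(g(b, cons(0, cons(0, b))), 0))))   [R3 at 1.1.1]
3. pair(pair(cons(e, cons(b, b)), cons(pair(0, e), pair(e, 0))), pair(e, cons(pair(e, b), pair(g(b, cons(0, cons(0, b))), 0))))  →  pair(pair(cons(e, cons(b, b)), cons(pair(0, e), pair(e, 0))), pair(e, cons(pair(e, b), pair(0, 0))))   [R8 at 2.2.2.1]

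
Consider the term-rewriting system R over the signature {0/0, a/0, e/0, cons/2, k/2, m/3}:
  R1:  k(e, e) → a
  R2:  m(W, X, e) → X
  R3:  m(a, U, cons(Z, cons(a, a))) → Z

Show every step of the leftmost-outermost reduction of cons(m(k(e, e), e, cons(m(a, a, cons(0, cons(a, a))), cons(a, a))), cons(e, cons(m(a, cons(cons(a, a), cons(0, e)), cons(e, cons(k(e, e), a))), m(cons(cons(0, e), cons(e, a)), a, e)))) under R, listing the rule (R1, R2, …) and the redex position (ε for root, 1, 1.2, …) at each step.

cons(0, cons(e, cons(e, a)))

1. cons(m(k(e, e), e, cons(m(a, a, cons(0, cons(a, a))), cons(a, a))), cons(e, cons(m(a, cons(cons(a, a), cons(0, e)), cons(e, cons(k(e, e), a))), m(cons(cons(0, e), cons(e, a)), a, e))))  →  cons(m(a, e, cons(m(a, a, cons(0, cons(a, a))), cons(a, a))), cons(e, cons(m(a, cons(cons(a, a), cons(0, e)), cons(e, cons(k(e, e), a))), m(cons(cons(0, e), cons(e, a)), a, e))))   [R1 at 1.1]
2. cons(m(a, e, cons(m(a, a, cons(0, cons(a, a))), cons(a, a))), cons(e, cons(m(a, cons(cons(a, a), cons(0, e)), cons(e, cons(k(e, e), a))), m(cons(cons(0, e), cons(e, a)), a, e))))  →  cons(m(a, a, cons(0, cons(a, a))), cons(e, cons(m(a, cons(cons(a, a), cons(0, e)), cons(e, cons(k(e, e), a))), m(cons(cons(0, e), cons(e, a)), a, e))))   [R3 at 1]
3. cons(m(a, a, cons(0, cons(a, a))), cons(e, cons(m(a, cons(cons(a, a), cons(0, e)), cons(e, cons(k(e, e), a))), m(cons(cons(0, e), cons(e, a)), a, e))))  →  cons(0, cons(e, cons(m(a, cons(cons(a, a), cons(0, e)), cons(e, cons(k(e, e), a))), m(cons(cons(0, e), cons(e, a)), a, e))))   [R3 at 1]
4. cons(0, cons(e, cons(m(a, cons(cons(a, a), cons(0, e)), cons(e, cons(k(e, e), a))), m(cons(cons(0, e), cons(e, a)), a, e))))  →  cons(0, cons(e, cons(m(a, cons(cons(a, a), cons(0, e)), cons(e, cons(a, a))), m(cons(cons(0, e), cons(e, a)), a, e))))   [R1 at 2.2.1.3.2.1]
5. cons(0, cons(e, cons(m(a, cons(cons(a, a), cons(0, e)), cons(e, cons(a, a))), m(cons(cons(0, e), cons(e, a)), a, e))))  →  cons(0, cons(e, cons(e, m(cons(cons(0, e), cons(e, a)), a, e))))   [R3 at 2.2.1]
6. cons(0, cons(e, cons(e, m(cons(cons(0, e), cons(e, a)), a, e))))  →  cons(0, cons(e, cons(e, a)))   [R2 at 2.2.2]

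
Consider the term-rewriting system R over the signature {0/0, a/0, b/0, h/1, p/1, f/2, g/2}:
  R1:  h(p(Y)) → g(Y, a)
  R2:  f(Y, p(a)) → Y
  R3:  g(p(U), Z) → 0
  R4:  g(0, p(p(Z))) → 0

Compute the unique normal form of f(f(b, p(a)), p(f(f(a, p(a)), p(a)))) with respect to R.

1. f(f(b, p(a)), p(f(f(a, p(a)), p(a))))  →  f(b, p(f(f(a, p(a)), p(a))))   [R2 at 1]
2. f(b, p(f(f(a, p(a)), p(a))))  →  f(b, p(f(a, p(a))))   [R2 at 2.1]
3. f(b, p(f(a, p(a))))  →  f(b, p(a))   [R2 at 2.1]
4. f(b, p(a))  →  b   [R2 at ε]

b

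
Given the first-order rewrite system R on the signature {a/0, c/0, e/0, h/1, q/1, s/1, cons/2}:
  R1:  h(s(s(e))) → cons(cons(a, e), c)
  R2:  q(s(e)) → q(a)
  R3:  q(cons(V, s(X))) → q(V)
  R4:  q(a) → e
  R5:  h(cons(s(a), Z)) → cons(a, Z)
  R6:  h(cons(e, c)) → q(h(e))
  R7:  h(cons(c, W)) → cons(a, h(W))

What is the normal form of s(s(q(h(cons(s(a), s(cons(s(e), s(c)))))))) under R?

1. s(s(q(h(cons(s(a), s(cons(s(e), s(c))))))))  →  s(s(q(cons(a, s(cons(s(e), s(c)))))))   [R5 at 1.1.1]
2. s(s(q(cons(a, s(cons(s(e), s(c)))))))  →  s(s(q(a)))   [R3 at 1.1]
3. s(s(q(a)))  →  s(s(e))   [R4 at 1.1]

s(s(e))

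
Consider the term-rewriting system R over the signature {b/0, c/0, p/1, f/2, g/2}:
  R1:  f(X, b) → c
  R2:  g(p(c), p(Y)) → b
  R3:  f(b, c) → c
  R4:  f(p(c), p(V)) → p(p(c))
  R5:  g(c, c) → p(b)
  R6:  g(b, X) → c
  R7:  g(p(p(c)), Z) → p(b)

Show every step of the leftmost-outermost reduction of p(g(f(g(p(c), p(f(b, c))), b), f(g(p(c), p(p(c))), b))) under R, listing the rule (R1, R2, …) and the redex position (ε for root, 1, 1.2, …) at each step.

p(p(b))

1. p(g(f(g(p(c), p(f(b, c))), b), f(g(p(c), p(p(c))), b)))  →  p(g(c, f(g(p(c), p(p(c))), b)))   [R1 at 1.1]
2. p(g(c, f(g(p(c), p(p(c))), b)))  →  p(g(c, c))   [R1 at 1.2]
3. p(g(c, c))  →  p(p(b))   [R5 at 1]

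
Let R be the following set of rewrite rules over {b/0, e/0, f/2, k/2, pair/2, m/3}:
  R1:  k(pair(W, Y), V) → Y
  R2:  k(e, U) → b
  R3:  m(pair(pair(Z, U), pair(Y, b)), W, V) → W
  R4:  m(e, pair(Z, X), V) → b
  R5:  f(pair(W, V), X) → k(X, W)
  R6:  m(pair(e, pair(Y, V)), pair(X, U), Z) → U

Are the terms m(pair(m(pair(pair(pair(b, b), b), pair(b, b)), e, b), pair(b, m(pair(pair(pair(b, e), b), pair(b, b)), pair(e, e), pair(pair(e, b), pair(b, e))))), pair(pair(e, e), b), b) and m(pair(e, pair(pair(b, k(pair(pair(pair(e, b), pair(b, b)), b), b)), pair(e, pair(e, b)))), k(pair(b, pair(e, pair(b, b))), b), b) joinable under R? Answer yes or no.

no — NF(t₁) = b, NF(t₂) = pair(b, b)

Reduce t₁ = m(pair(m(pair(pair(pair(b, b), b), pair(b, b)), e, b), pair(b, m(pair(pair(pair(b, e), b), pair(b, b)), pair(e, e), pair(pair(e, b), pair(b, e))))), pair(pair(e, e), b), b):
1. m(pair(m(pair(pair(pair(b, b), b), pair(b, b)), e, b), pair(b, m(pair(pair(pair(b, e), b), pair(b, b)), pair(e, e), pair(pair(e, b), pair(b, e))))), pair(pair(e, e), b), b)  →  m(pair(e, pair(b, m(pair(pair(pair(b, e), b), pair(b, b)), pair(e, e), pair(pair(e, b), pair(b, e))))), pair(pair(e, e), b), b)   [R3 at 1.1]
2. m(pair(e, pair(b, m(pair(pair(pair(b, e), b), pair(b, b)), pair(e, e), pair(pair(e, b), pair(b, e))))), pair(pair(e, e), b), b)  →  b   [R6 at ε]

Reduce t₂ = m(pair(e, pair(pair(b, k(pair(pair(pair(e, b), pair(b, b)), b), b)), pair(e, pair(e, b)))), k(pair(b, pair(e, pair(b, b))), b), b):
1. m(pair(e, pair(pair(b, k(pair(pair(pair(e, b), pair(b, b)), b), b)), pair(e, pair(e, b)))), k(pair(b, pair(e, pair(b, b))), b), b)  →  m(pair(e, pair(pair(b, b), pair(e, pair(e, b)))), k(pair(b, pair(e, pair(b, b))), b), b)   [R1 at 1.2.1.2]
2. m(pair(e, pair(pair(b, b), pair(e, pair(e, b)))), k(pair(b, pair(e, pair(b, b))), b), b)  →  m(pair(e, pair(pair(b, b), pair(e, pair(e, b)))), pair(e, pair(b, b)), b)   [R1 at 2]
3. m(pair(e, pair(pair(b, b), pair(e, pair(e, b)))), pair(e, pair(b, b)), b)  →  pair(b, b)   [R6 at ε]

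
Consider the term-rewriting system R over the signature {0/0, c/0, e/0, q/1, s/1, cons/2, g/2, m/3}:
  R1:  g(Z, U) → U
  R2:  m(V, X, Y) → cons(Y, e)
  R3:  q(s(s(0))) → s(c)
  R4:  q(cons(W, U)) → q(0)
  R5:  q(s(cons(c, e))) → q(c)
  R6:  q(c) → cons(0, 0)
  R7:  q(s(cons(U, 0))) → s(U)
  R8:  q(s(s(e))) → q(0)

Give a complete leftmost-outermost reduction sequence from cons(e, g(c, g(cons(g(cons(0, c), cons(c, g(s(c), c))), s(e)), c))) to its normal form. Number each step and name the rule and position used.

cons(e, c)

1. cons(e, g(c, g(cons(g(cons(0, c), cons(c, g(s(c), c))), s(e)), c)))  →  cons(e, g(cons(g(cons(0, c), cons(c, g(s(c), c))), s(e)), c))   [R1 at 2]
2. cons(e, g(cons(g(cons(0, c), cons(c, g(s(c), c))), s(e)), c))  →  cons(e, c)   [R1 at 2]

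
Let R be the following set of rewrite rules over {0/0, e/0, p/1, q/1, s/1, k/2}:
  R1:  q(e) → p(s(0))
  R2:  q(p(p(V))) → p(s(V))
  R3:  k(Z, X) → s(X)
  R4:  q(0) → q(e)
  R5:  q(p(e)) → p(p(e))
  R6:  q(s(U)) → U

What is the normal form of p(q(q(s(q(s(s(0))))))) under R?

1. p(q(q(s(q(s(s(0)))))))  →  p(q(q(s(s(0)))))   [R6 at 1.1]
2. p(q(q(s(s(0)))))  →  p(q(s(0)))   [R6 at 1.1]
3. p(q(s(0)))  →  p(0)   [R6 at 1]

p(0)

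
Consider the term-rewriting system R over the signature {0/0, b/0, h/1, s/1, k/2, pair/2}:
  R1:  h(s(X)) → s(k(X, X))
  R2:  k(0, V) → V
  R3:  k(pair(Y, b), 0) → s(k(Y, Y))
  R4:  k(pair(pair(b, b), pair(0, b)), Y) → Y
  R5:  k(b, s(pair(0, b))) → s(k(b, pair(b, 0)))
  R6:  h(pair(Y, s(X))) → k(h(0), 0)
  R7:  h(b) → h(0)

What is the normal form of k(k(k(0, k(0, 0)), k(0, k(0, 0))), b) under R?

1. k(k(k(0, k(0, 0)), k(0, k(0, 0))), b)  →  k(k(k(0, 0), k(0, k(0, 0))), b)   [R2 at 1.1]
2. k(k(k(0, 0), k(0, k(0, 0))), b)  →  k(k(0, k(0, k(0, 0))), b)   [R2 at 1.1]
3. k(k(0, k(0, k(0, 0))), b)  →  k(k(0, k(0, 0)), b)   [R2 at 1]
4. k(k(0, k(0, 0)), b)  →  k(k(0, 0), b)   [R2 at 1]
5. k(k(0, 0), b)  →  k(0, b)   [R2 at 1]
6. k(0, b)  →  b   [R2 at ε]

b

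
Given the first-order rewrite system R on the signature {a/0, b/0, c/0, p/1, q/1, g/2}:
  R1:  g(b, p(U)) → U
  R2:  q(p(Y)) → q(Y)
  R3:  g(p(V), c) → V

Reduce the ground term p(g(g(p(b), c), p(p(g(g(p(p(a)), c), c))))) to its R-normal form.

p(p(a))

1. p(g(g(p(b), c), p(p(g(g(p(p(a)), c), c)))))  →  p(g(b, p(p(g(g(p(p(a)), c), c)))))   [R3 at 1.1]
2. p(g(b, p(p(g(g(p(p(a)), c), c)))))  →  p(p(g(g(p(p(a)), c), c)))   [R1 at 1]
3. p(p(g(g(p(p(a)), c), c)))  →  p(p(g(p(a), c)))   [R3 at 1.1.1]
4. p(p(g(p(a), c)))  →  p(p(a))   [R3 at 1.1]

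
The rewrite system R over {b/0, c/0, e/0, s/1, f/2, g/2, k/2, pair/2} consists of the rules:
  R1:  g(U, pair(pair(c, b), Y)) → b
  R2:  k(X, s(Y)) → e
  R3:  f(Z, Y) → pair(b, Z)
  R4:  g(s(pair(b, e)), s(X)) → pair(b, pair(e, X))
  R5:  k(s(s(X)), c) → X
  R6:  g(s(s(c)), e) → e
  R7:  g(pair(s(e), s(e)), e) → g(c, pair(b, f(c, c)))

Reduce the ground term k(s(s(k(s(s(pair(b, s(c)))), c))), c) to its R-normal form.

1. k(s(s(k(s(s(pair(b, s(c)))), c))), c)  →  k(s(s(pair(b, s(c)))), c)   [R5 at ε]
2. k(s(s(pair(b, s(c)))), c)  →  pair(b, s(c))   [R5 at ε]

pair(b, s(c))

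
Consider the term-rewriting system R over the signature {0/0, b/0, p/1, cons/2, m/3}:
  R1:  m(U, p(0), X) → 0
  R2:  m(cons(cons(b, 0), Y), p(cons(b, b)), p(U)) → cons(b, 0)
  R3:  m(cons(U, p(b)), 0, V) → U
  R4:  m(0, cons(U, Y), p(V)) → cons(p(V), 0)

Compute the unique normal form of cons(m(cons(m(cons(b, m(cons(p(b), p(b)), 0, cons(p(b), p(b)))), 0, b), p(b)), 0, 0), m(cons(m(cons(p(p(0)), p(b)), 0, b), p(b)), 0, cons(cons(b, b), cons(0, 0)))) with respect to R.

1. cons(m(cons(m(cons(b, m(cons(p(b), p(b)), 0, cons(p(b), p(b)))), 0, b), p(b)), 0, 0), m(cons(m(cons(p(p(0)), p(b)), 0, b), p(b)), 0, cons(cons(b, b), cons(0, 0))))  →  cons(m(cons(b, m(cons(p(b), p(b)), 0, cons(p(b), p(b)))), 0, b), m(cons(m(cons(p(p(0)), p(b)), 0, b), p(b)), 0, cons(cons(b, b), cons(0, 0))))   [R3 at 1]
2. cons(m(cons(b, m(cons(p(b), p(b)), 0, cons(p(b), p(b)))), 0, b), m(cons(m(cons(p(p(0)), p(b)), 0, b), p(b)), 0, cons(cons(b, b), cons(0, 0))))  →  cons(m(cons(b, p(b)), 0, b), m(cons(m(cons(p(p(0)), p(b)), 0, b), p(b)), 0, cons(cons(b, b), cons(0, 0))))   [R3 at 1.1.2]
3. cons(m(cons(b, p(b)), 0, b), m(cons(m(cons(p(p(0)), p(b)), 0, b), p(b)), 0, cons(cons(b, b), cons(0, 0))))  →  cons(b, m(cons(m(cons(p(p(0)), p(b)), 0, b), p(b)), 0, cons(cons(b, b), cons(0, 0))))   [R3 at 1]
4. cons(b, m(cons(m(cons(p(p(0)), p(b)), 0, b), p(b)), 0, cons(cons(b, b), cons(0, 0))))  →  cons(b, m(cons(p(p(0)), p(b)), 0, b))   [R3 at 2]
5. cons(b, m(cons(p(p(0)), p(b)), 0, b))  →  cons(b, p(p(0)))   [R3 at 2]

cons(b, p(p(0)))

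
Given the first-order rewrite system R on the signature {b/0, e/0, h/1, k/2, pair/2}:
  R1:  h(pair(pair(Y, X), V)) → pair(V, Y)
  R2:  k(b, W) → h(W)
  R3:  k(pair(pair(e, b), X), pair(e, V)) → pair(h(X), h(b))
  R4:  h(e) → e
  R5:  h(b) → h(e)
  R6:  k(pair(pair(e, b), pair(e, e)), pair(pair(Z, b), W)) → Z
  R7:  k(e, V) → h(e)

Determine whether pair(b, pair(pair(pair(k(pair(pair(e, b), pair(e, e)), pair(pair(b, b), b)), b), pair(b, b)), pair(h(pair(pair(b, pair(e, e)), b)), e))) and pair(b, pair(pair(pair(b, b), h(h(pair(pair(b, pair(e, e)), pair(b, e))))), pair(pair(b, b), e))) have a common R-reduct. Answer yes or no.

Reduce t₁ = pair(b, pair(pair(pair(k(pair(pair(e, b), pair(e, e)), pair(pair(b, b), b)), b), pair(b, b)), pair(h(pair(pair(b, pair(e, e)), b)), e))):
1. pair(b, pair(pair(pair(k(pair(pair(e, b), pair(e, e)), pair(pair(b, b), b)), b), pair(b, b)), pair(h(pair(pair(b, pair(e, e)), b)), e)))  →  pair(b, pair(pair(pair(b, b), pair(b, b)), pair(h(pair(pair(b, pair(e, e)), b)), e)))   [R6 at 2.1.1.1]
2. pair(b, pair(pair(pair(b, b), pair(b, b)), pair(h(pair(pair(b, pair(e, e)), b)), e)))  →  pair(b, pair(pair(pair(b, b), pair(b, b)), pair(pair(b, b), e)))   [R1 at 2.2.1]

Reduce t₂ = pair(b, pair(pair(pair(b, b), h(h(pair(pair(b, pair(e, e)), pair(b, e))))), pair(pair(b, b), e))):
1. pair(b, pair(pair(pair(b, b), h(h(pair(pair(b, pair(e, e)), pair(b, e))))), pair(pair(b, b), e)))  →  pair(b, pair(pair(pair(b, b), h(pair(pair(b, e), b))), pair(pair(b, b), e)))   [R1 at 2.1.2.1]
2. pair(b, pair(pair(pair(b, b), h(pair(pair(b, e), b))), pair(pair(b, b), e)))  →  pair(b, pair(pair(pair(b, b), pair(b, b)), pair(pair(b, b), e)))   [R1 at 2.1.2]

yes — NF(t₁) = pair(b, pair(pair(pair(b, b), pair(b, b)), pair(pair(b, b), e))), NF(t₂) = pair(b, pair(pair(pair(b, b), pair(b, b)), pair(pair(b, b), e)))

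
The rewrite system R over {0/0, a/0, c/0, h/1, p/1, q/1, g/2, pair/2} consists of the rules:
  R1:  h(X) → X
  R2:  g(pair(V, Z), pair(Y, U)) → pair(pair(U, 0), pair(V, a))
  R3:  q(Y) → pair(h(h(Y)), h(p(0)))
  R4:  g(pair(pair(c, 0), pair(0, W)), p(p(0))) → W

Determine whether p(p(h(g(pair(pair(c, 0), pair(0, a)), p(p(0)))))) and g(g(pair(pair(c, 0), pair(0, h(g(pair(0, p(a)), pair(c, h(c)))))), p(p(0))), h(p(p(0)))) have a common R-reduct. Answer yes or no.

no — NF(t₁) = p(p(a)), NF(t₂) = a

Reduce t₁ = p(p(h(g(pair(pair(c, 0), pair(0, a)), p(p(0)))))):
1. p(p(h(g(pair(pair(c, 0), pair(0, a)), p(p(0))))))  →  p(p(g(pair(pair(c, 0), pair(0, a)), p(p(0)))))   [R1 at 1.1]
2. p(p(g(pair(pair(c, 0), pair(0, a)), p(p(0)))))  →  p(p(a))   [R4 at 1.1]

Reduce t₂ = g(g(pair(pair(c, 0), pair(0, h(g(pair(0, p(a)), pair(c, h(c)))))), p(p(0))), h(p(p(0)))):
1. g(g(pair(pair(c, 0), pair(0, h(g(pair(0, p(a)), pair(c, h(c)))))), p(p(0))), h(p(p(0))))  →  g(h(g(pair(0, p(a)), pair(c, h(c)))), h(p(p(0))))   [R4 at 1]
2. g(h(g(pair(0, p(a)), pair(c, h(c)))), h(p(p(0))))  →  g(g(pair(0, p(a)), pair(c, h(c))), h(p(p(0))))   [R1 at 1]
3. g(g(pair(0, p(a)), pair(c, h(c))), h(p(p(0))))  →  g(pair(pair(h(c), 0), pair(0, a)), h(p(p(0))))   [R2 at 1]
4. g(pair(pair(h(c), 0), pair(0, a)), h(p(p(0))))  →  g(pair(pair(c, 0), pair(0, a)), h(p(p(0))))   [R1 at 1.1.1]
5. g(pair(pair(c, 0), pair(0, a)), h(p(p(0))))  →  g(pair(pair(c, 0), pair(0, a)), p(p(0)))   [R1 at 2]
6. g(pair(pair(c, 0), pair(0, a)), p(p(0)))  →  a   [R4 at ε]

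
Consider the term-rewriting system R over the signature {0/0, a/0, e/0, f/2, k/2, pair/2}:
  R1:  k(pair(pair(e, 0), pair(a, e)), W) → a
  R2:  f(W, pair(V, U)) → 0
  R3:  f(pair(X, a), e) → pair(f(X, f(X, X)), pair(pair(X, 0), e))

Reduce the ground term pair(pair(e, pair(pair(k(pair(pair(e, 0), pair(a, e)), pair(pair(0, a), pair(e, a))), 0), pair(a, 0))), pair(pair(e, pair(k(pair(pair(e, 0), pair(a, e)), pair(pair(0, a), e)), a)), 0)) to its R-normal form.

1. pair(pair(e, pair(pair(k(pair(pair(e, 0), pair(a, e)), pair(pair(0, a), pair(e, a))), 0), pair(a, 0))), pair(pair(e, pair(k(pair(pair(e, 0), pair(a, e)), pair(pair(0, a), e)), a)), 0))  →  pair(pair(e, pair(pair(a, 0), pair(a, 0))), pair(pair(e, pair(k(pair(pair(e, 0), pair(a, e)), pair(pair(0, a), e)), a)), 0))   [R1 at 1.2.1.1]
2. pair(pair(e, pair(pair(a, 0), pair(a, 0))), pair(pair(e, pair(k(pair(pair(e, 0), pair(a, e)), pair(pair(0, a), e)), a)), 0))  →  pair(pair(e, pair(pair(a, 0), pair(a, 0))), pair(pair(e, pair(a, a)), 0))   [R1 at 2.1.2.1]

pair(pair(e, pair(pair(a, 0), pair(a, 0))), pair(pair(e, pair(a, a)), 0))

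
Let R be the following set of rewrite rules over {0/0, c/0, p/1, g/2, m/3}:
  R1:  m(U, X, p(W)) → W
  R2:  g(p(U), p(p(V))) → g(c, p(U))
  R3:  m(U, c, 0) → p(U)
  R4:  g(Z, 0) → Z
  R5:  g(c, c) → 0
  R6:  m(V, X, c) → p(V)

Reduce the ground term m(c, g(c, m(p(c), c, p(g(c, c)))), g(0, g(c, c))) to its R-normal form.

p(c)

1. m(c, g(c, m(p(c), c, p(g(c, c)))), g(0, g(c, c)))  →  m(c, g(c, g(c, c)), g(0, g(c, c)))   [R1 at 2.2]
2. m(c, g(c, g(c, c)), g(0, g(c, c)))  →  m(c, g(c, 0), g(0, g(c, c)))   [R5 at 2.2]
3. m(c, g(c, 0), g(0, g(c, c)))  →  m(c, c, g(0, g(c, c)))   [R4 at 2]
4. m(c, c, g(0, g(c, c)))  →  m(c, c, g(0, 0))   [R5 at 3.2]
5. m(c, c, g(0, 0))  →  m(c, c, 0)   [R4 at 3]
6. m(c, c, 0)  →  p(c)   [R3 at ε]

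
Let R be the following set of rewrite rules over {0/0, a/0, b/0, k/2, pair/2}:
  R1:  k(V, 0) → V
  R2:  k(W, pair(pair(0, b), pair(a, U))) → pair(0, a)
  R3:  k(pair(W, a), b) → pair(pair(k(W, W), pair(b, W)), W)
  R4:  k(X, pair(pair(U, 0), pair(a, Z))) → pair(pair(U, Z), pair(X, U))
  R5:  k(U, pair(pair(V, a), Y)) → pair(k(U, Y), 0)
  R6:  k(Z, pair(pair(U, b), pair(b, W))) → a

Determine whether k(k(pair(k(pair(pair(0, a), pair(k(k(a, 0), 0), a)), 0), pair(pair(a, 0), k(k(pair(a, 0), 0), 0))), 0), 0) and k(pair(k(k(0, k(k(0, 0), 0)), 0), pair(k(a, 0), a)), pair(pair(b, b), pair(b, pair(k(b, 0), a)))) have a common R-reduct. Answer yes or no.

Reduce t₁ = k(k(pair(k(pair(pair(0, a), pair(k(k(a, 0), 0), a)), 0), pair(pair(a, 0), k(k(pair(a, 0), 0), 0))), 0), 0):
1. k(k(pair(k(pair(pair(0, a), pair(k(k(a, 0), 0), a)), 0), pair(pair(a, 0), k(k(pair(a, 0), 0), 0))), 0), 0)  →  k(pair(k(pair(pair(0, a), pair(k(k(a, 0), 0), a)), 0), pair(pair(a, 0), k(k(pair(a, 0), 0), 0))), 0)   [R1 at ε]
2. k(pair(k(pair(pair(0, a), pair(k(k(a, 0), 0), a)), 0), pair(pair(a, 0), k(k(pair(a, 0), 0), 0))), 0)  →  pair(k(pair(pair(0, a), pair(k(k(a, 0), 0), a)), 0), pair(pair(a, 0), k(k(pair(a, 0), 0), 0)))   [R1 at ε]
3. pair(k(pair(pair(0, a), pair(k(k(a, 0), 0), a)), 0), pair(pair(a, 0), k(k(pair(a, 0), 0), 0)))  →  pair(pair(pair(0, a), pair(k(k(a, 0), 0), a)), pair(pair(a, 0), k(k(pair(a, 0), 0), 0)))   [R1 at 1]
4. pair(pair(pair(0, a), pair(k(k(a, 0), 0), a)), pair(pair(a, 0), k(k(pair(a, 0), 0), 0)))  →  pair(pair(pair(0, a), pair(k(a, 0), a)), pair(pair(a, 0), k(k(pair(a, 0), 0), 0)))   [R1 at 1.2.1]
5. pair(pair(pair(0, a), pair(k(a, 0), a)), pair(pair(a, 0), k(k(pair(a, 0), 0), 0)))  →  pair(pair(pair(0, a), pair(a, a)), pair(pair(a, 0), k(k(pair(a, 0), 0), 0)))   [R1 at 1.2.1]
6. pair(pair(pair(0, a), pair(a, a)), pair(pair(a, 0), k(k(pair(a, 0), 0), 0)))  →  pair(pair(pair(0, a), pair(a, a)), pair(pair(a, 0), k(pair(a, 0), 0)))   [R1 at 2.2]
7. pair(pair(pair(0, a), pair(a, a)), pair(pair(a, 0), k(pair(a, 0), 0)))  →  pair(pair(pair(0, a), pair(a, a)), pair(pair(a, 0), pair(a, 0)))   [R1 at 2.2]

Reduce t₂ = k(pair(k(k(0, k(k(0, 0), 0)), 0), pair(k(a, 0), a)), pair(pair(b, b), pair(b, pair(k(b, 0), a)))):
1. k(pair(k(k(0, k(k(0, 0), 0)), 0), pair(k(a, 0), a)), pair(pair(b, b), pair(b, pair(k(b, 0), a))))  →  a   [R6 at ε]

no — NF(t₁) = pair(pair(pair(0, a), pair(a, a)), pair(pair(a, 0), pair(a, 0))), NF(t₂) = a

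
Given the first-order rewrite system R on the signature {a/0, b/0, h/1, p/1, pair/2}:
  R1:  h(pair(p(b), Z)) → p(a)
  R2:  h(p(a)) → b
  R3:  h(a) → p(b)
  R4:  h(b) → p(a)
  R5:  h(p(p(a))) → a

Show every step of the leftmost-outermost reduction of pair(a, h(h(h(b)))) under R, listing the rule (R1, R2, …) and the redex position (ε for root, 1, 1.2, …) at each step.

1. pair(a, h(h(h(b))))  →  pair(a, h(h(p(a))))   [R4 at 2.1.1]
2. pair(a, h(h(p(a))))  →  pair(a, h(b))   [R2 at 2.1]
3. pair(a, h(b))  →  pair(a, p(a))   [R4 at 2]

pair(a, p(a))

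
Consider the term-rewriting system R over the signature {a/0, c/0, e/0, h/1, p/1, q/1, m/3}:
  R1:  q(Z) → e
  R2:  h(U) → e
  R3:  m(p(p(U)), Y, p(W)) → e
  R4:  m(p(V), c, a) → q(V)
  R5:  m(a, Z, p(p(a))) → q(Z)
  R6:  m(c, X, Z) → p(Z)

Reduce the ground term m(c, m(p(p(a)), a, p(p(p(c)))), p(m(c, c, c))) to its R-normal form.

p(p(p(c)))

1. m(c, m(p(p(a)), a, p(p(p(c)))), p(m(c, c, c)))  →  p(p(m(c, c, c)))   [R6 at ε]
2. p(p(m(c, c, c)))  →  p(p(p(c)))   [R6 at 1.1]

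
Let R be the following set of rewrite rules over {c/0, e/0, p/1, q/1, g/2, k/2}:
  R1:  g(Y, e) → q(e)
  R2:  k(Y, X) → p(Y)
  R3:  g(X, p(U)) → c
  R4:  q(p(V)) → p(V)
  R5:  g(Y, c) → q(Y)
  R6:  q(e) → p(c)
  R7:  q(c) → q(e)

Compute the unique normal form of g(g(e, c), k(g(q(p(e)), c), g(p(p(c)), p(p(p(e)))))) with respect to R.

c

1. g(g(e, c), k(g(q(p(e)), c), g(p(p(c)), p(p(p(e))))))  →  g(q(e), k(g(q(p(e)), c), g(p(p(c)), p(p(p(e))))))   [R5 at 1]
2. g(q(e), k(g(q(p(e)), c), g(p(p(c)), p(p(p(e))))))  →  g(p(c), k(g(q(p(e)), c), g(p(p(c)), p(p(p(e))))))   [R6 at 1]
3. g(p(c), k(g(q(p(e)), c), g(p(p(c)), p(p(p(e))))))  →  g(p(c), p(g(q(p(e)), c)))   [R2 at 2]
4. g(p(c), p(g(q(p(e)), c)))  →  c   [R3 at ε]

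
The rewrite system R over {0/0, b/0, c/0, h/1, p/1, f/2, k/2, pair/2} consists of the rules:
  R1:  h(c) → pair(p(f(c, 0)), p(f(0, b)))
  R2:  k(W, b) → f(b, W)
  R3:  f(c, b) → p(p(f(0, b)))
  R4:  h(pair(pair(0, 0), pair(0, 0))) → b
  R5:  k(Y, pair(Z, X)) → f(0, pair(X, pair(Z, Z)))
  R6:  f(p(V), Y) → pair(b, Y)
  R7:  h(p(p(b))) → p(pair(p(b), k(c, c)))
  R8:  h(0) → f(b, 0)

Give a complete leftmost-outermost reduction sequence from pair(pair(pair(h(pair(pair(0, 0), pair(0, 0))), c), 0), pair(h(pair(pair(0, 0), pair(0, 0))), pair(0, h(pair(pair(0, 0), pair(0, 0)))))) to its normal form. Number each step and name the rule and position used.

1. pair(pair(pair(h(pair(pair(0, 0), pair(0, 0))), c), 0), pair(h(pair(pair(0, 0), pair(0, 0))), pair(0, h(pair(pair(0, 0), pair(0, 0))))))  →  pair(pair(pair(b, c), 0), pair(h(pair(pair(0, 0), pair(0, 0))), pair(0, h(pair(pair(0, 0), pair(0, 0))))))   [R4 at 1.1.1]
2. pair(pair(pair(b, c), 0), pair(h(pair(pair(0, 0), pair(0, 0))), pair(0, h(pair(pair(0, 0), pair(0, 0))))))  →  pair(pair(pair(b, c), 0), pair(b, pair(0, h(pair(pair(0, 0), pair(0, 0))))))   [R4 at 2.1]
3. pair(pair(pair(b, c), 0), pair(b, pair(0, h(pair(pair(0, 0), pair(0, 0))))))  →  pair(pair(pair(b, c), 0), pair(b, pair(0, b)))   [R4 at 2.2.2]

pair(pair(pair(b, c), 0), pair(b, pair(0, b)))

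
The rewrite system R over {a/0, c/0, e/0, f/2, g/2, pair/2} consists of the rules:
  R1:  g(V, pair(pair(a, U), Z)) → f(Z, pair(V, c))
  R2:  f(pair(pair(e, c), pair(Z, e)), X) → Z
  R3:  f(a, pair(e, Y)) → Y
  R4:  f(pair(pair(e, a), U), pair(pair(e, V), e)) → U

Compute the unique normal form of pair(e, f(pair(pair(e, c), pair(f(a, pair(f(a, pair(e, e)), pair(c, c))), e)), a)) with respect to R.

pair(e, pair(c, c))

1. pair(e, f(pair(pair(e, c), pair(f(a, pair(f(a, pair(e, e)), pair(c, c))), e)), a))  →  pair(e, f(a, pair(f(a, pair(e, e)), pair(c, c))))   [R2 at 2]
2. pair(e, f(a, pair(f(a, pair(e, e)), pair(c, c))))  →  pair(e, f(a, pair(e, pair(c, c))))   [R3 at 2.2.1]
3. pair(e, f(a, pair(e, pair(c, c))))  →  pair(e, pair(c, c))   [R3 at 2]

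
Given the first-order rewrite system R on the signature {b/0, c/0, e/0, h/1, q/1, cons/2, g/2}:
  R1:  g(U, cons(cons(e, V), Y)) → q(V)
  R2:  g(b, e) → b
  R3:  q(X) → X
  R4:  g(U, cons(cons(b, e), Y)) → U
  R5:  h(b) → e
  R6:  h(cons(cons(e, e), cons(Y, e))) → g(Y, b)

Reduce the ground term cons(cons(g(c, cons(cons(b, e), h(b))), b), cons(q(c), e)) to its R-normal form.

1. cons(cons(g(c, cons(cons(b, e), h(b))), b), cons(q(c), e))  →  cons(cons(c, b), cons(q(c), e))   [R4 at 1.1]
2. cons(cons(c, b), cons(q(c), e))  →  cons(cons(c, b), cons(c, e))   [R3 at 2.1]

cons(cons(c, b), cons(c, e))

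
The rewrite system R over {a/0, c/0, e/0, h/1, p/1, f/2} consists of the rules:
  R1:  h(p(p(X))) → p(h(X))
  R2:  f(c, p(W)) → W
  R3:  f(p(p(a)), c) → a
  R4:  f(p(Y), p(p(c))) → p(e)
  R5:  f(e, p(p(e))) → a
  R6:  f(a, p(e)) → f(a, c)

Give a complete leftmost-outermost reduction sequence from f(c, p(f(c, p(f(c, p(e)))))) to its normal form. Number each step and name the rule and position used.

1. f(c, p(f(c, p(f(c, p(e))))))  →  f(c, p(f(c, p(e))))   [R2 at ε]
2. f(c, p(f(c, p(e))))  →  f(c, p(e))   [R2 at ε]
3. f(c, p(e))  →  e   [R2 at ε]

e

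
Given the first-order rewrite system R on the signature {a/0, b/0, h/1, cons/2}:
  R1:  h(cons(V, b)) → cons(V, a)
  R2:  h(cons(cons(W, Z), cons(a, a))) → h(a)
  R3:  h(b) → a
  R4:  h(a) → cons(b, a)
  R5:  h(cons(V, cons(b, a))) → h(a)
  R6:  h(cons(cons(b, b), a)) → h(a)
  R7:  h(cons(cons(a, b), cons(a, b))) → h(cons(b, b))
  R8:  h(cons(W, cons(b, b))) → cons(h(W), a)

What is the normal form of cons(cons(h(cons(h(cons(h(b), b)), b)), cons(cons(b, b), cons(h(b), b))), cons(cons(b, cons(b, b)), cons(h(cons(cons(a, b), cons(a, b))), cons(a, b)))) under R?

cons(cons(cons(cons(a, a), a), cons(cons(b, b), cons(a, b))), cons(cons(b, cons(b, b)), cons(cons(b, a), cons(a, b))))

1. cons(cons(h(cons(h(cons(h(b), b)), b)), cons(cons(b, b), cons(h(b), b))), cons(cons(b, cons(b, b)), cons(h(cons(cons(a, b), cons(a, b))), cons(a, b))))  →  cons(cons(cons(h(cons(h(b), b)), a), cons(cons(b, b), cons(h(b), b))), cons(cons(b, cons(b, b)), cons(h(cons(cons(a, b), cons(a, b))), cons(a, b))))   [R1 at 1.1]
2. cons(cons(cons(h(cons(h(b), b)), a), cons(cons(b, b), cons(h(b), b))), cons(cons(b, cons(b, b)), cons(h(cons(cons(a, b), cons(a, b))), cons(a, b))))  →  cons(cons(cons(cons(h(b), a), a), cons(cons(b, b), cons(h(b), b))), cons(cons(b, cons(b, b)), cons(h(cons(cons(a, b), cons(a, b))), cons(a, b))))   [R1 at 1.1.1]
3. cons(cons(cons(cons(h(b), a), a), cons(cons(b, b), cons(h(b), b))), cons(cons(b, cons(b, b)), cons(h(cons(cons(a, b), cons(a, b))), cons(a, b))))  →  cons(cons(cons(cons(a, a), a), cons(cons(b, b), cons(h(b), b))), cons(cons(b, cons(b, b)), cons(h(cons(cons(a, b), cons(a, b))), cons(a, b))))   [R3 at 1.1.1.1]
4. cons(cons(cons(cons(a, a), a), cons(cons(b, b), cons(h(b), b))), cons(cons(b, cons(b, b)), cons(h(cons(cons(a, b), cons(a, b))), cons(a, b))))  →  cons(cons(cons(cons(a, a), a), cons(cons(b, b), cons(a, b))), cons(cons(b, cons(b, b)), cons(h(cons(cons(a, b), cons(a, b))), cons(a, b))))   [R3 at 1.2.2.1]
5. cons(cons(cons(cons(a, a), a), cons(cons(b, b), cons(a, b))), cons(cons(b, cons(b, b)), cons(h(cons(cons(a, b), cons(a, b))), cons(a, b))))  →  cons(cons(cons(cons(a, a), a), cons(cons(b, b), cons(a, b))), cons(cons(b, cons(b, b)), cons(h(cons(b, b)), cons(a, b))))   [R7 at 2.2.1]
6. cons(cons(cons(cons(a, a), a), cons(cons(b, b), cons(a, b))), cons(cons(b, cons(b, b)), cons(h(cons(b, b)), cons(a, b))))  →  cons(cons(cons(cons(a, a), a), cons(cons(b, b), cons(a, b))), cons(cons(b, cons(b, b)), cons(cons(b, a), cons(a, b))))   [R1 at 2.2.1]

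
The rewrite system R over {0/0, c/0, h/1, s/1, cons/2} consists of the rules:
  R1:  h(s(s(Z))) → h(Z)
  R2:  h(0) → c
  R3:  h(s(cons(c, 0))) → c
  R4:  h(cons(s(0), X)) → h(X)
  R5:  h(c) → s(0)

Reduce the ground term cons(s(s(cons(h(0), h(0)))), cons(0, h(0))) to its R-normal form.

1. cons(s(s(cons(h(0), h(0)))), cons(0, h(0)))  →  cons(s(s(cons(c, h(0)))), cons(0, h(0)))   [R2 at 1.1.1.1]
2. cons(s(s(cons(c, h(0)))), cons(0, h(0)))  →  cons(s(s(cons(c, c))), cons(0, h(0)))   [R2 at 1.1.1.2]
3. cons(s(s(cons(c, c))), cons(0, h(0)))  →  cons(s(s(cons(c, c))), cons(0, c))   [R2 at 2.2]

cons(s(s(cons(c, c))), cons(0, c))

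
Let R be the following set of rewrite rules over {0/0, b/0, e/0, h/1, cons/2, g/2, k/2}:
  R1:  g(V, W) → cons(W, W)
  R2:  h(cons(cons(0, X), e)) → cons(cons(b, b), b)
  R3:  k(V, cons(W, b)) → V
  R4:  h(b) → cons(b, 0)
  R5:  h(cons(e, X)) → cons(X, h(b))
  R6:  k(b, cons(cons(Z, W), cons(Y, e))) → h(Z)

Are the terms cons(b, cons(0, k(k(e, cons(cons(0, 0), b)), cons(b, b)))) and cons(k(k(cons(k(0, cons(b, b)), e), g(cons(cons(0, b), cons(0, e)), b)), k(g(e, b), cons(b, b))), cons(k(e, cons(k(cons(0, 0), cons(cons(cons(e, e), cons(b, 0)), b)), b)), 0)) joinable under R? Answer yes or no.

Reduce t₁ = cons(b, cons(0, k(k(e, cons(cons(0, 0), b)), cons(b, b)))):
1. cons(b, cons(0, k(k(e, cons(cons(0, 0), b)), cons(b, b))))  →  cons(b, cons(0, k(e, cons(cons(0, 0), b))))   [R3 at 2.2]
2. cons(b, cons(0, k(e, cons(cons(0, 0), b))))  →  cons(b, cons(0, e))   [R3 at 2.2]

Reduce t₂ = cons(k(k(cons(k(0, cons(b, b)), e), g(cons(cons(0, b), cons(0, e)), b)), k(g(e, b), cons(b, b))), cons(k(e, cons(k(cons(0, 0), cons(cons(cons(e, e), cons(b, 0)), b)), b)), 0)):
1. cons(k(k(cons(k(0, cons(b, b)), e), g(cons(cons(0, b), cons(0, e)), b)), k(g(e, b), cons(b, b))), cons(k(e, cons(k(cons(0, 0), cons(cons(cons(e, e), cons(b, 0)), b)), b)), 0))  →  cons(k(k(cons(0, e), g(cons(cons(0, b), cons(0, e)), b)), k(g(e, b), cons(b, b))), cons(k(e, cons(k(cons(0, 0), cons(cons(cons(e, e), cons(b, 0)), b)), b)), 0))   [R3 at 1.1.1.1]
2. cons(k(k(cons(0, e), g(cons(cons(0, b), cons(0, e)), b)), k(g(e, b), cons(b, b))), cons(k(e, cons(k(cons(0, 0), cons(cons(cons(e, e), cons(b, 0)), b)), b)), 0))  →  cons(k(k(cons(0, e), cons(b, b)), k(g(e, b), cons(b, b))), cons(k(e, cons(k(cons(0, 0), cons(cons(cons(e, e), cons(b, 0)), b)), b)), 0))   [R1 at 1.1.2]
3. cons(k(k(cons(0, e), cons(b, b)), k(g(e, b), cons(b, b))), cons(k(e, cons(k(cons(0, 0), cons(cons(cons(e, e), cons(b, 0)), b)), b)), 0))  →  cons(k(cons(0, e), k(g(e, b), cons(b, b))), cons(k(e, cons(k(cons(0, 0), cons(cons(cons(e, e), cons(b, 0)), b)), b)), 0))   [R3 at 1.1]
4. cons(k(cons(0, e), k(g(e, b), cons(b, b))), cons(k(e, cons(k(cons(0, 0), cons(cons(cons(e, e), cons(b, 0)), b)), b)), 0))  →  cons(k(cons(0, e), g(e, b)), cons(k(e, cons(k(cons(0, 0), cons(cons(cons(e, e), cons(b, 0)), b)), b)), 0))   [R3 at 1.2]
5. cons(k(cons(0, e), g(e, b)), cons(k(e, cons(k(cons(0, 0), cons(cons(cons(e, e), cons(b, 0)), b)), b)), 0))  →  cons(k(cons(0, e), cons(b, b)), cons(k(e, cons(k(cons(0, 0), cons(cons(cons(e, e), cons(b, 0)), b)), b)), 0))   [R1 at 1.2]
6. cons(k(cons(0, e), cons(b, b)), cons(k(e, cons(k(cons(0, 0), cons(cons(cons(e, e), cons(b, 0)), b)), b)), 0))  →  cons(cons(0, e), cons(k(e, cons(k(cons(0, 0), cons(cons(cons(e, e), cons(b, 0)), b)), b)), 0))   [R3 at 1]
7. cons(cons(0, e), cons(k(e, cons(k(cons(0, 0), cons(cons(cons(e, e), cons(b, 0)), b)), b)), 0))  →  cons(cons(0, e), cons(e, 0))   [R3 at 2.1]

no — NF(t₁) = cons(b, cons(0, e)), NF(t₂) = cons(cons(0, e), cons(e, 0))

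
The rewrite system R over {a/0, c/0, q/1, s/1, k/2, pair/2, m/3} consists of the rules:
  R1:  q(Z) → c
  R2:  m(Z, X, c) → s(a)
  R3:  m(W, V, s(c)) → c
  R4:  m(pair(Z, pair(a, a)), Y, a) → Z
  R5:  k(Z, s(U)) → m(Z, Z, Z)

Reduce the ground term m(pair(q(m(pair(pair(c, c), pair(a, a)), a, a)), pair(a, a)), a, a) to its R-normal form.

c

1. m(pair(q(m(pair(pair(c, c), pair(a, a)), a, a)), pair(a, a)), a, a)  →  q(m(pair(pair(c, c), pair(a, a)), a, a))   [R4 at ε]
2. q(m(pair(pair(c, c), pair(a, a)), a, a))  →  c   [R1 at ε]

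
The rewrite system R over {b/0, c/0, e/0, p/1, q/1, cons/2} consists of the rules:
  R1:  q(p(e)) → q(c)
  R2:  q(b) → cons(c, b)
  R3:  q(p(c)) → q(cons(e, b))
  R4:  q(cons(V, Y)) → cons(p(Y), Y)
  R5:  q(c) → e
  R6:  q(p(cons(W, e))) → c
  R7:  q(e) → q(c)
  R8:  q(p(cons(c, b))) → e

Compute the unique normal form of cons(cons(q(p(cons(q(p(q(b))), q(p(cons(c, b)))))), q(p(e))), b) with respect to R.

1. cons(cons(q(p(cons(q(p(q(b))), q(p(cons(c, b)))))), q(p(e))), b)  →  cons(cons(q(p(cons(q(p(cons(c, b))), q(p(cons(c, b)))))), q(p(e))), b)   [R2 at 1.1.1.1.1.1.1]
2. cons(cons(q(p(cons(q(p(cons(c, b))), q(p(cons(c, b)))))), q(p(e))), b)  →  cons(cons(q(p(cons(e, q(p(cons(c, b)))))), q(p(e))), b)   [R8 at 1.1.1.1.1]
3. cons(cons(q(p(cons(e, q(p(cons(c, b)))))), q(p(e))), b)  →  cons(cons(q(p(cons(e, e))), q(p(e))), b)   [R8 at 1.1.1.1.2]
4. cons(cons(q(p(cons(e, e))), q(p(e))), b)  →  cons(cons(c, q(p(e))), b)   [R6 at 1.1]
5. cons(cons(c, q(p(e))), b)  →  cons(cons(c, q(c)), b)   [R1 at 1.2]
6. cons(cons(c, q(c)), b)  →  cons(cons(c, e), b)   [R5 at 1.2]

cons(cons(c, e), b)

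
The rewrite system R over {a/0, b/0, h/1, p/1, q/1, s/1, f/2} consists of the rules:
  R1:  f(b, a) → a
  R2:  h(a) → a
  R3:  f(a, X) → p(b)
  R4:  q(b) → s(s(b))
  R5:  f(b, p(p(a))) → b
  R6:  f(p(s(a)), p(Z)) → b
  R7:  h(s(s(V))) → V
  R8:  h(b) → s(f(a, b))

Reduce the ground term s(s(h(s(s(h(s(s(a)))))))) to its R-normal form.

s(s(a))

1. s(s(h(s(s(h(s(s(a))))))))  →  s(s(h(s(s(a)))))   [R7 at 1.1]
2. s(s(h(s(s(a)))))  →  s(s(a))   [R7 at 1.1]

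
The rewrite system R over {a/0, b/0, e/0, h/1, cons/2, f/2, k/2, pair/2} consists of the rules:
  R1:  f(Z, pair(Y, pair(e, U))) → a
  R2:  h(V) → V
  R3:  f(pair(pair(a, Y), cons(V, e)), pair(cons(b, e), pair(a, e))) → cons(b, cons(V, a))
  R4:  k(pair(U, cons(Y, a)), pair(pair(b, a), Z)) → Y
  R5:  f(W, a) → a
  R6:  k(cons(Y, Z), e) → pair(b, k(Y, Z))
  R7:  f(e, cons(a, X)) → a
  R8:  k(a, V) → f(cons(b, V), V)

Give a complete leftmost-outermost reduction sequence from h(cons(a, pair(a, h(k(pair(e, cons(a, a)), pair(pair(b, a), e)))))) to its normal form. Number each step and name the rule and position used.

cons(a, pair(a, a))

1. h(cons(a, pair(a, h(k(pair(e, cons(a, a)), pair(pair(b, a), e))))))  →  cons(a, pair(a, h(k(pair(e, cons(a, a)), pair(pair(b, a), e)))))   [R2 at ε]
2. cons(a, pair(a, h(k(pair(e, cons(a, a)), pair(pair(b, a), e)))))  →  cons(a, pair(a, k(pair(e, cons(a, a)), pair(pair(b, a), e))))   [R2 at 2.2]
3. cons(a, pair(a, k(pair(e, cons(a, a)), pair(pair(b, a), e))))  →  cons(a, pair(a, a))   [R4 at 2.2]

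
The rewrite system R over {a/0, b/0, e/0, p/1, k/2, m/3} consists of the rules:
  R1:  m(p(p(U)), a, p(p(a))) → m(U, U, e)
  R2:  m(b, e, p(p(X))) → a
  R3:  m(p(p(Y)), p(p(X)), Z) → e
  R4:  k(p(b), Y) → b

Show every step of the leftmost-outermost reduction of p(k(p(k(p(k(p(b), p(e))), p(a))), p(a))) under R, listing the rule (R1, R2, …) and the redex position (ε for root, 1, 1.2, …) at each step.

p(b)

1. p(k(p(k(p(k(p(b), p(e))), p(a))), p(a)))  →  p(k(p(k(p(b), p(a))), p(a)))   [R4 at 1.1.1.1.1]
2. p(k(p(k(p(b), p(a))), p(a)))  →  p(k(p(b), p(a)))   [R4 at 1.1.1]
3. p(k(p(b), p(a)))  →  p(b)   [R4 at 1]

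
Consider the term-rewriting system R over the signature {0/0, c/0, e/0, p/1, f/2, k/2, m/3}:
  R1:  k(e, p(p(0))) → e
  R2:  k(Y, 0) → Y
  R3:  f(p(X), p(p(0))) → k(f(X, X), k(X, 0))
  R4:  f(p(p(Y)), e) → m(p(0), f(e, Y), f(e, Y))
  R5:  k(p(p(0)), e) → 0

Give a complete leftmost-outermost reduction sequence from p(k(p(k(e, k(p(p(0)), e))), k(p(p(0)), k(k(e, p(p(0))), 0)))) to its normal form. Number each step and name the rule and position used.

1. p(k(p(k(e, k(p(p(0)), e))), k(p(p(0)), k(k(e, p(p(0))), 0))))  →  p(k(p(k(e, 0)), k(p(p(0)), k(k(e, p(p(0))), 0))))   [R5 at 1.1.1.2]
2. p(k(p(k(e, 0)), k(p(p(0)), k(k(e, p(p(0))), 0))))  →  p(k(p(e), k(p(p(0)), k(k(e, p(p(0))), 0))))   [R2 at 1.1.1]
3. p(k(p(e), k(p(p(0)), k(k(e, p(p(0))), 0))))  →  p(k(p(e), k(p(p(0)), k(e, p(p(0))))))   [R2 at 1.2.2]
4. p(k(p(e), k(p(p(0)), k(e, p(p(0))))))  →  p(k(p(e), k(p(p(0)), e)))   [R1 at 1.2.2]
5. p(k(p(e), k(p(p(0)), e)))  →  p(k(p(e), 0))   [R5 at 1.2]
6. p(k(p(e), 0))  →  p(p(e))   [R2 at 1]

p(p(e))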